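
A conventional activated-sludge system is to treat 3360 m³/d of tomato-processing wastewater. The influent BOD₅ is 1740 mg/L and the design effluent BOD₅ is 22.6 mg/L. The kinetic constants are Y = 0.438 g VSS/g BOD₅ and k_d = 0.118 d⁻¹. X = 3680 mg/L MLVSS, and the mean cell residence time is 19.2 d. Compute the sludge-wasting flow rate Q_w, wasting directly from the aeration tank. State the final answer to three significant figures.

Q_w ≈ 210 m³/d

Steady-state biomass mass balance: V·X·(1 + k_d·θ_c) = Y·Q·(S₀ − S)·θ_c, so V = 0.438 × 3360 × (1740 − 22.6) × 19.2 / [3680 × (1 + 0.118 × 19.2)] = 4.85×10^7 / 12017 = 4038 m³.
Wasting from the aeration tank: Q_w = V / θ_c = 4038 / 19.2 = 210.3 m³/d.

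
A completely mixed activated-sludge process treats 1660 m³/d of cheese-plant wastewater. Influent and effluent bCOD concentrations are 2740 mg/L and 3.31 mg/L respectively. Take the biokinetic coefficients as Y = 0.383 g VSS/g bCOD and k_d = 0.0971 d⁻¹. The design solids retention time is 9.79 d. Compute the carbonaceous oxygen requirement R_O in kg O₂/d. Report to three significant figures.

R_O ≈ 3280 kg O₂/d

Y_obs = Y / (1 + k_d θ_c) = 0.383 / (1 + 0.0971 × 9.79) = 0.383 / 1.951 = 0.1963.
Q·(S₀ − S) = 1660 × (2740 − 3.31) × 10⁻³ = 4543 kg/d removed.
Net sludge production P_X = 0.1963 × 4543 = 892.0 kg VSS/d.
Carbonaceous O₂ demand = substrate oxidised − cell-mass equivalent = 4543 − 1.42 × 892.0 = 3276 kg O₂/d.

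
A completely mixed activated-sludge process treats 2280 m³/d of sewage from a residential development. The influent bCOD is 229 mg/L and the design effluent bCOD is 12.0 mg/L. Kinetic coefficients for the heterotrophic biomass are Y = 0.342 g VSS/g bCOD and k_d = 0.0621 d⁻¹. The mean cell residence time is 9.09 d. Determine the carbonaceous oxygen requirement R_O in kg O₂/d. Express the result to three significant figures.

R_O ≈ 341 kg O₂/d

Y_obs = Y / (1 + k_d θ_c) = 0.342 / (1 + 0.0621 × 9.09) = 0.342 / 1.564 = 0.2186.
Q·(S₀ − S) = 2280 × (229 − 12.0) × 10⁻³ = 494.8 kg/d removed.
Net sludge production P_X = 0.2186 × 494.8 = 108.2 kg VSS/d.
R_O = Q·ΔS − 1.42 P_X = 494.8 − 153.6 = 341.2 kg O₂/d.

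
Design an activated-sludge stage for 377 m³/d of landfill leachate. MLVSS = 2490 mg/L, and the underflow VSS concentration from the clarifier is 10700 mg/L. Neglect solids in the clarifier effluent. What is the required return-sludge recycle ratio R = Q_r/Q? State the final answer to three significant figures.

Mass balance around the secondary clarifier (neglecting effluent solids): R = X / (X_r − X) = 2490 / (10700 − 2490) = 0.3033.

R ≈ 0.303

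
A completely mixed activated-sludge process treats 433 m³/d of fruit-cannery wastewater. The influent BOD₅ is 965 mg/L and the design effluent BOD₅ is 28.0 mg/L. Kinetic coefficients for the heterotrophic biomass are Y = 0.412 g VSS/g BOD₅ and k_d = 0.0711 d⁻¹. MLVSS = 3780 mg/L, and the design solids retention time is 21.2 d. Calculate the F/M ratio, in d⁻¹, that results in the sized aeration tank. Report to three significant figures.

F/M ≈ 0.296 d⁻¹

From the SRT design equation V = Y Q (S₀−S) θ_c / [X (1 + k_d θ_c)] = 0.412 × 433 × (965 − 28.0) × 21.2 / [3780 × (1 + 0.0711 × 21.2)] = 3.54×10^6 / 9478 = 373.9 m³.
F/M = applied load / biomass = Q·S₀/(V·X) = 433 × 965 / (373.9 × 3780) = 0.2956 d⁻¹.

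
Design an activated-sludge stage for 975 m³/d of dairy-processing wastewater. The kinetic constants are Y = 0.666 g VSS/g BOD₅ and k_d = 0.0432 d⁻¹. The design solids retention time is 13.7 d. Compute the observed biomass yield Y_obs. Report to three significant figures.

Correct the yield for decay: Y_obs = Y/(1 + k_d θ_c) = 0.666 / (1 + 0.0432 × 13.7) = 0.666 / 1.592 = 0.4184.

Y_obs ≈ 0.418 g VSS/g BOD₅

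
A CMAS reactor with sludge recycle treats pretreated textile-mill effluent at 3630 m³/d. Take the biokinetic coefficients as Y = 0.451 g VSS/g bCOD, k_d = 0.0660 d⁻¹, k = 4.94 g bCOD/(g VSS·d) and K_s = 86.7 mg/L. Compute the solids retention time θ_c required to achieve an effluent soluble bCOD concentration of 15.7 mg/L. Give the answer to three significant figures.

From 1/θ_c = Y·k·S/(K_s + S) − k_d: Y·k·S/(K_s+S) = 0.451 × 4.94 × 15.7 / (86.7 + 15.7) = 0.3416 d⁻¹.
θ_c = 1/(μ − k_d) = 1/(0.3416 − 0.0660) = 1/0.2756 = 3.629 d.

θ_c ≈ 3.63 d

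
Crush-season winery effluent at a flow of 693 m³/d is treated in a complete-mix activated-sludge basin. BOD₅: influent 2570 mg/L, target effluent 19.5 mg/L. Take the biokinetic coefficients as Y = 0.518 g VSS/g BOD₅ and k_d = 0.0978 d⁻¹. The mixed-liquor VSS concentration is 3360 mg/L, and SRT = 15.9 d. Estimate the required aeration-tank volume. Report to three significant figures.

V ≈ 1700 m³

From the SRT design equation V = Y Q (S₀−S) θ_c / [X (1 + k_d θ_c)] = 0.518 × 693 × (2570 − 19.5) × 15.9 / [3360 × (1 + 0.0978 × 15.9)] = 1.46×10^7 / 8585 = 1696 m³.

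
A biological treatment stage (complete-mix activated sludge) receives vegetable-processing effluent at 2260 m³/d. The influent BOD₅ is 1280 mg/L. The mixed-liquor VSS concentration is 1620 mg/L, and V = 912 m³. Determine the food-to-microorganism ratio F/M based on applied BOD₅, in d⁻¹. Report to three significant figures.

F/M = Q·S₀ / (V·X) = 2260 × 1280 / (912.0 × 1620) = 1.958 g BOD₅·(g VSS·d)⁻¹.

F/M ≈ 1.96 d⁻¹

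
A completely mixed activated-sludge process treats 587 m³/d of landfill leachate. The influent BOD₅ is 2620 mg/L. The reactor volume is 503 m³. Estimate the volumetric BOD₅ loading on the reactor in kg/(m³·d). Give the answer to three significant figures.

L_v ≈ 3.06 kg BOD₅/(m³·d)

Volumetric loading L_v = Q·S₀ / V = 587 × 2620 g/m³ / 503.0 m³ = 3058 g/(m³·d) = 3.058 kg BOD₅/(m³·d).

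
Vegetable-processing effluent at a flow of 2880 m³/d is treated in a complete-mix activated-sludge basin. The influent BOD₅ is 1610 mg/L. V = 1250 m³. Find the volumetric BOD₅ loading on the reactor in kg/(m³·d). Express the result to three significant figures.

L_v ≈ 3.71 kg BOD₅/(m³·d)

Applied BOD₅ load per unit volume = Q·S₀/V = (2880 × 1610/1000)/1250 = 3.709 kg BOD₅·m⁻³·d⁻¹.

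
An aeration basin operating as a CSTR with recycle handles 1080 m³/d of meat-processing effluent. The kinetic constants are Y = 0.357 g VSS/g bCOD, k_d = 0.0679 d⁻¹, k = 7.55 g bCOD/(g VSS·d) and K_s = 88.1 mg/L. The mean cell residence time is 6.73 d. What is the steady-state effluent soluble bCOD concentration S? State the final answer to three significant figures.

For a completely mixed reactor with recycle the Lawrence–McCarty relation gives S = K_s·(1 + k_d·θ_c) / [θ_c·(Y·k − k_d) − 1] = 88.1 × (1 + 0.0679 × 6.73) / [6.73 × (0.357 × 7.55 − 0.0679) − 1] = 128.4 / 16.68 = 7.694 mg/L.

S ≈ 7.69 mg/L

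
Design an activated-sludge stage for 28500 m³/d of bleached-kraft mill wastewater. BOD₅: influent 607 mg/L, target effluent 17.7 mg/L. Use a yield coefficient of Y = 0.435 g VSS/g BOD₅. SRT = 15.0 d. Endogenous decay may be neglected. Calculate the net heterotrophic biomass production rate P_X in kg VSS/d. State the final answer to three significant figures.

P_X ≈ 7310 kg VSS/d

Since k_d ≈ 0, Y_obs = Y = 0.435 g VSS/g BOD₅.
Substrate removed = Q·(S₀ − S) = 28500 m³/d × (607 − 17.7) g/m³ = 1.68×10^7 g/d = 16795 kg/d.
So the net sludge growth is P_X = 0.4350 × 16795 = 7306 kg VSS/d.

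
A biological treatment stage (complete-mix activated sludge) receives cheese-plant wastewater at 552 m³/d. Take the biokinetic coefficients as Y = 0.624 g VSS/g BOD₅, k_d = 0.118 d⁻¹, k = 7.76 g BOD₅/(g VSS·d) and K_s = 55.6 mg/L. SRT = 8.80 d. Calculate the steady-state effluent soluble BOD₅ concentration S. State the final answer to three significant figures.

S ≈ 2.79 mg/L

From the Monod/SRT balance for a CMAS, S = K_s·(1+k_d θ_c)/[θ_c·(Y k − k_d) − 1] = 55.6 × (1 + 0.118 × 8.80) / [8.80 × (0.624 × 7.76 − 0.118) − 1] = 113.3 / 40.57 = 2.793 mg/L.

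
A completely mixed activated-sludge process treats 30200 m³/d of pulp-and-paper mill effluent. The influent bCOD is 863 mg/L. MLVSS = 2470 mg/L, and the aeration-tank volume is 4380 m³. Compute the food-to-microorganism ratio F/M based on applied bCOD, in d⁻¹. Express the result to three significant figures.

Food-to-microorganism ratio F/M = Q S₀ / (V X) = 30200 × 863 / (4380 × 2470) = 2.409 d⁻¹.

F/M ≈ 2.41 d⁻¹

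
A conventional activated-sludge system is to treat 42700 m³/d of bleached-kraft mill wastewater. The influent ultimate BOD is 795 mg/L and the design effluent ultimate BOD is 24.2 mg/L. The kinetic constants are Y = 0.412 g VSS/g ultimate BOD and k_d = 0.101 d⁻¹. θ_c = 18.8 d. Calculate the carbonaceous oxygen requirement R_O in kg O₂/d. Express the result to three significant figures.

R_O ≈ 26300 kg O₂/d

Y_obs = Y / (1 + k_d θ_c) = 0.412 / (1 + 0.101 × 18.8) = 0.412 / 2.899 = 0.1421.
Mass of ultimate BOD removed per day: Q(S₀ − S) = 42700 × 770.8 g/m³ = 32913 kg/d.
Net sludge production P_X = 0.1421 × 32913 = 4678 kg VSS/d.
Carbonaceous O₂ demand = substrate oxidised − cell-mass equivalent = 32913 − 1.42 × 4678 = 26271 kg O₂/d.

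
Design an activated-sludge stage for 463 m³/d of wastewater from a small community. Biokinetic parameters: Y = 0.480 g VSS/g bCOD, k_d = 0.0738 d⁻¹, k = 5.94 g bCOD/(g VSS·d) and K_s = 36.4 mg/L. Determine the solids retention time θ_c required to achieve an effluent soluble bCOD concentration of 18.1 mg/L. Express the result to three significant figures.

θ_c ≈ 1.15 d

At the target effluent, Y k S/(K_s+S) = 0.480×5.94×18.1/54.50 = 0.9469 d⁻¹.
θ_c = 1/(μ − k_d) = 1/(0.9469 − 0.0738) = 1/0.8731 = 1.145 d.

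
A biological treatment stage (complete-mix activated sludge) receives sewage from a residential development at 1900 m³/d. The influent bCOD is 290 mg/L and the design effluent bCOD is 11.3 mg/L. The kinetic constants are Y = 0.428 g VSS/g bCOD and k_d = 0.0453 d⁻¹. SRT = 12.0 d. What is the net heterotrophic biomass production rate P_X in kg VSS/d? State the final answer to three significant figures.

The observed yield is Y_obs = Y/(1 + k_d·θ_c) = 0.428 / (1 + 0.0453 × 12.0) = 0.428 / 1.544 = 0.2773 g VSS per g bCOD removed.
ΔS = 290 − 11.3 = 278.7 mg/L, so the substrate removal rate is 1900 × 278.7/1000 = 529.5 kg bCOD/d.
Net biomass production P_X = Y_obs × Q·(S₀ − S) = 0.2773 × 529.5 = 146.8 kg VSS/d.

P_X ≈ 147 kg VSS/d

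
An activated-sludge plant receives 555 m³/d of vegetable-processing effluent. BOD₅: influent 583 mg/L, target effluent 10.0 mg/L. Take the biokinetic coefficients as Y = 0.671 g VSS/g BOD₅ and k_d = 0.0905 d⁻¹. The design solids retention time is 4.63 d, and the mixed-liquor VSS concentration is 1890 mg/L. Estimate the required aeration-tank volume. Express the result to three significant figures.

V ≈ 368 m³

Steady-state biomass mass balance: V·X·(1 + k_d·θ_c) = Y·Q·(S₀ − S)·θ_c, so V = 0.671 × 555 × (583 − 10.0) × 4.63 / [1890 × (1 + 0.0905 × 4.63)] = 9.88×10^5 / 2682 = 368.4 m³.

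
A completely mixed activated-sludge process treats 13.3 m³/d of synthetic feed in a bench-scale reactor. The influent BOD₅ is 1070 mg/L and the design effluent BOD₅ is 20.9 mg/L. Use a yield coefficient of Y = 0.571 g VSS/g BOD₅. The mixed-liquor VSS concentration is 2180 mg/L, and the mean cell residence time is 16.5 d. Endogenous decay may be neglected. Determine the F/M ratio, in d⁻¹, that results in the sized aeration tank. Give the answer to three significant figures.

F/M ≈ 0.108 d⁻¹

Biomass mass balance (decay neglected): V·X = Y·Q·(S₀ − S)·θ_c, so V = 0.571 × 13.3 × (1070 − 20.9) × 16.5 / 2180 = 60.30 m³.
F/M = applied load / biomass = Q·S₀/(V·X) = 13.3 × 1070 / (60.30 × 2180) = 0.1083 d⁻¹.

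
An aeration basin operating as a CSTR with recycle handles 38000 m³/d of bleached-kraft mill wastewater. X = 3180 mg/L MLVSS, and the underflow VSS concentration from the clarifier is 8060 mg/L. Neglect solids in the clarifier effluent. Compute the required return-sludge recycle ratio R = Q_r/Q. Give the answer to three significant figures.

Mass balance around the secondary clarifier (neglecting effluent solids): R = X / (X_r − X) = 3180 / (8060 − 3180) = 0.6516.

R ≈ 0.652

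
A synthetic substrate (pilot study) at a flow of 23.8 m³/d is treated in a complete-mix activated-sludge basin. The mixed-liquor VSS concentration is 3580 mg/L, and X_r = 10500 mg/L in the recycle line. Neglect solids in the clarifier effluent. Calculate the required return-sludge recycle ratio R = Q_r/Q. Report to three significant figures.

Mass balance around the secondary clarifier (neglecting effluent solids): R = X / (X_r − X) = 3580 / (10500 − 3580) = 0.5173.

R ≈ 0.517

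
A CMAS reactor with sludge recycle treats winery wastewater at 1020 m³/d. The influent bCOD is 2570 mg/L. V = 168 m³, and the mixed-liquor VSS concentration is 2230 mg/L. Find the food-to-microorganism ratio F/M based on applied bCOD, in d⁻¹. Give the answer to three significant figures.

F/M ≈ 7.00 d⁻¹

F/M = Q·S₀ / (V·X) = 1020 × 2570 / (168.0 × 2230) = 6.997 g bCOD·(g VSS·d)⁻¹.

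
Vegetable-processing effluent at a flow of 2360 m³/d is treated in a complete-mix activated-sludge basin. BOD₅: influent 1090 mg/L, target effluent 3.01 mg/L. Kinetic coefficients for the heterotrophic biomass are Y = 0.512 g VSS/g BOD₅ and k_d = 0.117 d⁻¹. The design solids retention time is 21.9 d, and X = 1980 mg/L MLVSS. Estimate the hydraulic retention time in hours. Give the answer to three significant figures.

τ ≈ 41.5 h

Rearranging the biomass balance for a CMAS with decay, V = Y·Q·ΔS·θ_c / [X·(1+k_d θ_c)] = 0.512 × 2360 × (1090 − 3.01) × 21.9 / [1980 × (1 + 0.117 × 21.9)] = 2.88×10^7 / 7053 = 4078 m³.
τ = V/Q = 4078/2360 = 1.728 d, or 41.47 h.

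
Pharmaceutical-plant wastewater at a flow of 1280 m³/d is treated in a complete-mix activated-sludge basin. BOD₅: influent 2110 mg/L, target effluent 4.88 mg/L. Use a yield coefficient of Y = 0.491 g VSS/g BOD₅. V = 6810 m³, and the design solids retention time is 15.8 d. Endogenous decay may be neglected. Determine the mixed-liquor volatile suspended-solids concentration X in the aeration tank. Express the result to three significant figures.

X ≈ 3070 mg/L

From V·X = Y·Q·(S₀ − S)·θ_c (decay neglected): X = 0.491 × 1280 × (2110 − 4.88) × 15.8 / 6810 = 3070 mg/L.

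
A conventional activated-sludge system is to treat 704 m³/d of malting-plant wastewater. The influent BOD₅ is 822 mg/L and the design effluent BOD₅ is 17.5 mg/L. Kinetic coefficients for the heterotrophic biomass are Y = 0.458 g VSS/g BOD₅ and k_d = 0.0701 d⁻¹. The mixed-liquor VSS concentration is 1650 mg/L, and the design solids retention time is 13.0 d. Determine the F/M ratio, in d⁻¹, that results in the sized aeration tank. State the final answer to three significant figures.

Steady-state biomass mass balance: V·X·(1 + k_d·θ_c) = Y·Q·(S₀ − S)·θ_c, so V = 0.458 × 704 × (822 − 17.5) × 13.0 / [1650 × (1 + 0.0701 × 13.0)] = 3.37×10^6 / 3154 = 1069 m³.
F/M = applied load / biomass = Q·S₀/(V·X) = 704 × 822 / (1069 × 1650) = 0.3280 d⁻¹.

F/M ≈ 0.328 d⁻¹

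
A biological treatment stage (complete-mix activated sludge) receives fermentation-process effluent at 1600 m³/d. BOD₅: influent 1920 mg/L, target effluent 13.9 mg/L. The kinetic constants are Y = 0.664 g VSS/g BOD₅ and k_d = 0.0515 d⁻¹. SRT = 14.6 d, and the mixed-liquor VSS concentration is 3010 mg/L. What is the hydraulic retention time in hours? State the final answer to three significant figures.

τ ≈ 84.1 h

Rearranging the biomass balance for a CMAS with decay, V = Y·Q·ΔS·θ_c / [X·(1+k_d θ_c)] = 0.664 × 1600 × (1920 − 13.9) × 14.6 / [3010 × (1 + 0.0515 × 14.6)] = 2.96×10^7 / 5273 = 5607 m³.
τ = V/Q = 5607/1600 = 3.504 d, or 84.10 h.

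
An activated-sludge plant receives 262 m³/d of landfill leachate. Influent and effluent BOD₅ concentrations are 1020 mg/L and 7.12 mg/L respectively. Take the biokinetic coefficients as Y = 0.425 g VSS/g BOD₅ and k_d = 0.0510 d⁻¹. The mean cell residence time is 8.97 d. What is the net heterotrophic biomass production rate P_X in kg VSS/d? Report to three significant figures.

P_X ≈ 77.4 kg VSS/d

Y_obs = Y / (1 + k_d θ_c) = 0.425 / (1 + 0.0510 × 8.97) = 0.425 / 1.457 = 0.2916.
ΔS = 1020 − 7.12 = 1013 mg/L, so the substrate removal rate is 262 × 1013/1000 = 265.4 kg BOD₅/d.
P_X = Y_obs · Q(S₀ − S) = 0.2916 × 265.4 = 77.38 kg VSS/d.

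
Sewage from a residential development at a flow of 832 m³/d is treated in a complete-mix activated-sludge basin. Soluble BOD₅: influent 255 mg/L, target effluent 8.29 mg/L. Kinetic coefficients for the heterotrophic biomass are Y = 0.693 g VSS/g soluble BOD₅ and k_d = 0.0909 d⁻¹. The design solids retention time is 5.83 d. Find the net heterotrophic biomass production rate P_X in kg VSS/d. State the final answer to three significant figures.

Y_obs = Y / (1 + k_d θ_c) = 0.693 / (1 + 0.0909 × 5.83) = 0.693 / 1.530 = 0.4530.
Q·(S₀ − S) = 832 × (255 − 8.29) × 10⁻³ = 205.3 kg/d removed.
P_X = Y_obs · Q(S₀ − S) = 0.4530 × 205.3 = 92.98 kg VSS/d.

P_X ≈ 93.0 kg VSS/d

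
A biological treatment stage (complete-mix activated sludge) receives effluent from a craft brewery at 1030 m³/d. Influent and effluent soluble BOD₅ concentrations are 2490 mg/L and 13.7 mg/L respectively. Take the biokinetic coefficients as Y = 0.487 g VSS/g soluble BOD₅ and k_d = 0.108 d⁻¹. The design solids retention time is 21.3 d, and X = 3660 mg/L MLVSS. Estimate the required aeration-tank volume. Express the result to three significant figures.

From the SRT design equation V = Y Q (S₀−S) θ_c / [X (1 + k_d θ_c)] = 0.487 × 1030 × (2490 − 13.7) × 21.3 / [3660 × (1 + 0.108 × 21.3)] = 2.65×10^7 / 12079 = 2190 m³.

V ≈ 2190 m³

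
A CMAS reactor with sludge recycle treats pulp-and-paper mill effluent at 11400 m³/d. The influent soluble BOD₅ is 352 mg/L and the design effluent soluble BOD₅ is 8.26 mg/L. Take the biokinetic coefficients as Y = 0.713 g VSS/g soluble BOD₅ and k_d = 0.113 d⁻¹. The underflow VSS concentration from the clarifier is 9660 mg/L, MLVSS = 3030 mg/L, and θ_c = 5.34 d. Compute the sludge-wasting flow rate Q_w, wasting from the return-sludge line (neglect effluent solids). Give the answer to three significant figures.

Steady-state biomass mass balance: V·X·(1 + k_d·θ_c) = Y·Q·(S₀ − S)·θ_c, so V = 0.713 × 11400 × (352 − 8.26) × 5.34 / [3030 × (1 + 0.113 × 5.34)] = 1.49×10^7 / 4858 = 3071 m³.
Wasting from the return line (neglecting effluent solids): Q_w = V·X / (θ_c·X_r) = 3071 × 3030 / (5.34 × 9660) = 180.4 m³/d.

Q_w ≈ 180 m³/d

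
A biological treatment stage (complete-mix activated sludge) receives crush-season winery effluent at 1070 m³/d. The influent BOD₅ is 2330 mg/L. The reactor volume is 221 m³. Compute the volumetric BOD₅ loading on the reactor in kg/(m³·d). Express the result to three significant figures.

L_v ≈ 11.3 kg BOD₅/(m³·d)

Applied BOD₅ load per unit volume = Q·S₀/V = (1070 × 2330/1000)/221.0 = 11.28 kg BOD₅·m⁻³·d⁻¹.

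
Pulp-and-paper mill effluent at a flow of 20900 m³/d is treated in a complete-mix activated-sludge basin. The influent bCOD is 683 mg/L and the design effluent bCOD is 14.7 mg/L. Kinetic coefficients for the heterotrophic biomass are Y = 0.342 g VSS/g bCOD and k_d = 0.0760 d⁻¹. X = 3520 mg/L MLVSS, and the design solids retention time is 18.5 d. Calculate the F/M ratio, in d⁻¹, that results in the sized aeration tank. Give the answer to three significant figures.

Steady-state biomass mass balance: V·X·(1 + k_d·θ_c) = Y·Q·(S₀ − S)·θ_c, so V = 0.342 × 20900 × (683 − 14.7) × 18.5 / [3520 × (1 + 0.0760 × 18.5)] = 8.84×10^7 / 8469 = 10435 m³.
Food-to-microorganism ratio F/M = Q S₀ / (V X) = 20900 × 683 / (10435 × 3520) = 0.3886 d⁻¹.

F/M ≈ 0.389 d⁻¹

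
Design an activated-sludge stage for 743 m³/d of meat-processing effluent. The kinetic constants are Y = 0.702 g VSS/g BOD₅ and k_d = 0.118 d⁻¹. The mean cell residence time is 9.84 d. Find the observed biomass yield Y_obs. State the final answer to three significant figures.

Y_obs ≈ 0.325 g VSS/g BOD₅

The observed yield is Y_obs = Y/(1 + k_d·θ_c) = 0.702 / (1 + 0.118 × 9.84) = 0.702 / 2.161 = 0.3248 g VSS per g BOD₅ removed.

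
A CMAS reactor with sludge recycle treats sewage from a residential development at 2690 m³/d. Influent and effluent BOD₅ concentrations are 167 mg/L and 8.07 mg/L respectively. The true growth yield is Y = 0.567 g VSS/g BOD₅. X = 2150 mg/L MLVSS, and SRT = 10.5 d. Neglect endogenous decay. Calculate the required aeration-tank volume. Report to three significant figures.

V ≈ 1180 m³

V·X = Y·Q·ΔS·θ_c gives V = 0.567 × 2690 × (167 − 8.07) × 10.5 / 2150 = 1184 m³.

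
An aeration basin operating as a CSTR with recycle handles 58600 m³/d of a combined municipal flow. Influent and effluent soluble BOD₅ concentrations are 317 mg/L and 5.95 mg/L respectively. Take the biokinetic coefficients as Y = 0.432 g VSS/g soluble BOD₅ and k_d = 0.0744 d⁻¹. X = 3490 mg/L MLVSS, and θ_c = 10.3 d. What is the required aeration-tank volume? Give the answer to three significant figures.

V ≈ 13200 m³

From the SRT design equation V = Y Q (S₀−S) θ_c / [X (1 + k_d θ_c)] = 0.432 × 58600 × (317 − 5.95) × 10.3 / [3490 × (1 + 0.0744 × 10.3)] = 8.11×10^7 / 6164 = 13157 m³.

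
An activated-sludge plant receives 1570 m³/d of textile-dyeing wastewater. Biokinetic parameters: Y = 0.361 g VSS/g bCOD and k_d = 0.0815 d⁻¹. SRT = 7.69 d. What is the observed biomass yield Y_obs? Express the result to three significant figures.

Correct the yield for decay: Y_obs = Y/(1 + k_d θ_c) = 0.361 / (1 + 0.0815 × 7.69) = 0.361 / 1.627 = 0.2219.

Y_obs ≈ 0.222 g VSS/g bCOD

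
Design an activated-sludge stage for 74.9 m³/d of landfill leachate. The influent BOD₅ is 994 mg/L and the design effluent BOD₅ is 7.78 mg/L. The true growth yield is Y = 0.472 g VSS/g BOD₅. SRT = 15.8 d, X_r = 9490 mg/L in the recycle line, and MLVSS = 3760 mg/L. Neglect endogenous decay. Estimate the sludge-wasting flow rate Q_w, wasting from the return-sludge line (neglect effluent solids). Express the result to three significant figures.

With k_d = 0 the design equation reduces to V = Y Q (S₀−S) θ_c / X = 0.472 × 74.9 × (994 − 7.78) × 15.8 / 3760 = 146.5 m³.
Q_w = (V·X)/(θ_c X_r) = 146.5 × 3760 / (15.8 × 9490) = 3.674 m³/d.

Q_w ≈ 3.67 m³/d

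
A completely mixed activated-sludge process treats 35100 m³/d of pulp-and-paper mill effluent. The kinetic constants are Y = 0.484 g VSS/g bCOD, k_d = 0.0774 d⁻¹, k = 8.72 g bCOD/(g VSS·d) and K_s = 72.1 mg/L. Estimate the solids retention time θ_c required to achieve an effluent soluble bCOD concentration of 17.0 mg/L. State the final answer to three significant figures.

θ_c ≈ 1.37 d

From 1/θ_c = Y·k·S/(K_s + S) − k_d: Y·k·S/(K_s+S) = 0.484 × 8.72 × 17.0 / (72.1 + 17.0) = 0.8053 d⁻¹.
1/θ_c = 0.8053 − 0.0774 = 0.7279 d⁻¹, so θ_c = 1.374 d.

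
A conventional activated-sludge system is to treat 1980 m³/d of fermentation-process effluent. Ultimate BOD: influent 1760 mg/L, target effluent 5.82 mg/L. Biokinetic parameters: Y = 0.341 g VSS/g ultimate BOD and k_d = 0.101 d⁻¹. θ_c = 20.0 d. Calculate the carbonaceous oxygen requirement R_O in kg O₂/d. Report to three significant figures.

R_O ≈ 2920 kg O₂/d

The observed yield is Y_obs = Y/(1 + k_d·θ_c) = 0.341 / (1 + 0.101 × 20.0) = 0.341 / 3.020 = 0.1129 g VSS per g ultimate BOD removed.
Substrate removed = Q·(S₀ − S) = 1980 m³/d × (1760 − 5.82) g/m³ = 3.47×10^6 g/d = 3473 kg/d.
Net sludge production P_X = 0.1129 × 3473 = 392.2 kg VSS/d.
Carbonaceous O₂ demand = substrate oxidised − cell-mass equivalent = 3473 − 1.42 × 392.2 = 2916 kg O₂/d.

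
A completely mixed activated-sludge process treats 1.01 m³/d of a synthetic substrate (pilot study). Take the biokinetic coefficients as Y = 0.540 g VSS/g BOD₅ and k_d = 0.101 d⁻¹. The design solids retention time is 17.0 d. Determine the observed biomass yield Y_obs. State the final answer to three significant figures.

Y_obs = Y / (1 + k_d θ_c) = 0.540 / (1 + 0.101 × 17.0) = 0.540 / 2.717 = 0.1987.

Y_obs ≈ 0.199 g VSS/g BOD₅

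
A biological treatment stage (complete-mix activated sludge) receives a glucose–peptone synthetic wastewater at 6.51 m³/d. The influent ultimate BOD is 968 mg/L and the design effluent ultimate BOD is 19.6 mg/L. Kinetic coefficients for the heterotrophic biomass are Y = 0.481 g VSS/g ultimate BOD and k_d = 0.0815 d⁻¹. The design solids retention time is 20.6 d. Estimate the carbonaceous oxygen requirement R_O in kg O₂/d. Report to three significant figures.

Y_obs = Y / (1 + k_d θ_c) = 0.481 / (1 + 0.0815 × 20.6) = 0.481 / 2.679 = 0.1796.
Mass of ultimate BOD removed per day: Q(S₀ − S) = 6.51 × 948.4 g/m³ = 6.174 kg/d.
P_X = Y_obs·Q·(S₀ − S) = 0.1796 × 6.174 = 1.109 kg VSS/d.
Carbonaceous O₂ demand = substrate oxidised − cell-mass equivalent = 6.174 − 1.42 × 1.109 = 4.600 kg O₂/d.

R_O ≈ 4.60 kg O₂/d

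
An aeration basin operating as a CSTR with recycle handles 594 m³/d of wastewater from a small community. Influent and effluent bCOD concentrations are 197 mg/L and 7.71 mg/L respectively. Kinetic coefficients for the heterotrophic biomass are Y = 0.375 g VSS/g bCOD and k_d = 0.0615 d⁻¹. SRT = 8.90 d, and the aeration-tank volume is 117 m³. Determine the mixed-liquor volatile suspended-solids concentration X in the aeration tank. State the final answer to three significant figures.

X ≈ 2070 mg/L

X = Y·Q·ΔS·θ_c / [V·(1 + k_d θ_c)] = 0.375 × 594 × (197 − 7.71) × 8.90 / [117 × (1 + 0.0615 × 8.90)] = 2073 mg/L.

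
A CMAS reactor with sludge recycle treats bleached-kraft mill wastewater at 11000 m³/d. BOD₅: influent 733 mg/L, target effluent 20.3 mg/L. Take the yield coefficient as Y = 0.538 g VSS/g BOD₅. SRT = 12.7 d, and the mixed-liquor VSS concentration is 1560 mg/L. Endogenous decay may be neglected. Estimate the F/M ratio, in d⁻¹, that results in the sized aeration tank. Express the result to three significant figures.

F/M ≈ 0.151 d⁻¹

Biomass mass balance (decay neglected): V·X = Y·Q·(S₀ − S)·θ_c, so V = 0.538 × 11000 × (733 − 20.3) × 12.7 / 1560 = 34337 m³.
Food-to-microorganism ratio F/M = Q S₀ / (V X) = 11000 × 733 / (34337 × 1560) = 0.1505 d⁻¹.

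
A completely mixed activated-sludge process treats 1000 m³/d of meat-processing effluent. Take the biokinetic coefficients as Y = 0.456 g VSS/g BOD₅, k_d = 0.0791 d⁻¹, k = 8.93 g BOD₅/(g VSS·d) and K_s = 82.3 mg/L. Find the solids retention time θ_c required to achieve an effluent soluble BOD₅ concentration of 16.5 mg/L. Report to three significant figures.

θ_c ≈ 1.66 d

From 1/θ_c = Y·k·S/(K_s + S) − k_d: Y·k·S/(K_s+S) = 0.456 × 8.93 × 16.5 / (82.3 + 16.5) = 0.6801 d⁻¹.
Then 1/θ_c = μ − k_d = 0.6801 − 0.0791 = 0.6010 d⁻¹, giving θ_c = 1.664 d.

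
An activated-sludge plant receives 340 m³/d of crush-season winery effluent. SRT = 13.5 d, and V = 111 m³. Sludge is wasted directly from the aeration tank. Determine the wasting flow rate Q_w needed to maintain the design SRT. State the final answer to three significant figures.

For wasting at MLVSS concentration, Q_w = V/θ_c = 111.0/13.5 = 8.222 m³/d.

Q_w ≈ 8.22 m³/d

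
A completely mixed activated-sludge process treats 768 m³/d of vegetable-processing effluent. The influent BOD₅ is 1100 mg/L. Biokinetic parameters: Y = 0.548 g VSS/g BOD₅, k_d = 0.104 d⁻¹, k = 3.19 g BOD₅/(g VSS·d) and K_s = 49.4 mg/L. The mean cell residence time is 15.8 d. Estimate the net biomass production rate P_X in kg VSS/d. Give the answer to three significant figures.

From the Monod/SRT balance for a CMAS, S = K_s·(1+k_d θ_c)/[θ_c·(Y k − k_d) − 1] = 49.4 × (1 + 0.104 × 15.8) / [15.8 × (0.548 × 3.19 − 0.104) − 1] = 130.6 / 24.98 = 5.228 mg/L.
Y_obs = Y / (1 + k_d θ_c) = 0.548 / (1 + 0.104 × 15.8) = 0.548 / 2.643 = 0.2073.
Substrate removed = Q·(S₀ − S) = 768 m³/d × (1100 − 5.23) g/m³ = 8.41×10^5 g/d = 840.8 kg/d.
Net biomass production P_X = Y_obs × Q·(S₀ − S) = 0.2073 × 840.8 = 174.3 kg VSS/d.

P_X ≈ 174 kg VSS/d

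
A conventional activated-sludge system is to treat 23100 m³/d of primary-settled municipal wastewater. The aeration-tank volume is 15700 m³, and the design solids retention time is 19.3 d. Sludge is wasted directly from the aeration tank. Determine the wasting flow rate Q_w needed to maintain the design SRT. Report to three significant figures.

For wasting at MLVSS concentration, Q_w = V/θ_c = 15700/19.3 = 813.5 m³/d.

Q_w ≈ 813 m³/d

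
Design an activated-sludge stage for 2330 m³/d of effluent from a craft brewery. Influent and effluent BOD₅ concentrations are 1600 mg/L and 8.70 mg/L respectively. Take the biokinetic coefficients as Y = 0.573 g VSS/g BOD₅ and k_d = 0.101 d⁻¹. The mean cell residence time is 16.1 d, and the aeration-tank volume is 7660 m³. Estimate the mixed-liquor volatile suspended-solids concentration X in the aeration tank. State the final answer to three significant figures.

From V·X·(1 + k_d·θ_c) = Y·Q·(S₀ − S)·θ_c: X = 0.573 × 2330 × (1600 − 8.70) × 16.1 / [7660 × (1 + 0.101 × 16.1)] = 1700 mg/L.

X ≈ 1700 mg/L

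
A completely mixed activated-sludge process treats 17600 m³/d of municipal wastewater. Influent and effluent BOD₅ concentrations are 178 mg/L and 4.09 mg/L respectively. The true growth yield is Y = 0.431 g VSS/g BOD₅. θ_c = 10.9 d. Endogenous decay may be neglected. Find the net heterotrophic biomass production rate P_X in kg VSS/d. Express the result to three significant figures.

Since k_d ≈ 0, Y_obs = Y = 0.431 g VSS/g BOD₅.
Mass of BOD₅ removed per day: Q(S₀ − S) = 17600 × 173.9 g/m³ = 3061 kg/d.
Biomass produced: P_X = Y_obs·Q·ΔS = 0.4310 × 3061 ≈ 1319 kg VSS/d.

P_X ≈ 1320 kg VSS/d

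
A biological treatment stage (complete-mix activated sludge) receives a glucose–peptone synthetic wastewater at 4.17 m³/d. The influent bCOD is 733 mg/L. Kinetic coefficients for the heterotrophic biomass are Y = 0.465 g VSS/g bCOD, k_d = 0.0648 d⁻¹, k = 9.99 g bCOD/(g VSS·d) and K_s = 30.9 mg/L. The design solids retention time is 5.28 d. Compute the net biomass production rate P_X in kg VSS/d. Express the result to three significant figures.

Effluent substrate depends only on kinetics and SRT: S = K_s(1 + k_d θ_c) / [θ_c(Yk − k_d) − 1] = 30.9 × (1 + 0.0648 × 5.28) / [5.28 × (0.465 × 9.99 − 0.0648) − 1] = 41.47 / 23.19 = 1.789 mg/L.
Correct the yield for decay: Y_obs = Y/(1 + k_d θ_c) = 0.465 / (1 + 0.0648 × 5.28) = 0.465 / 1.342 = 0.3465.
Substrate removed = Q·(S₀ − S) = 4.17 m³/d × (733 − 1.79) g/m³ = 3.05×10^3 g/d = 3.049 kg/d.
Net biomass production P_X = Y_obs × Q·(S₀ − S) = 0.3465 × 3.049 = 1.056 kg VSS/d.

P_X ≈ 1.06 kg VSS/d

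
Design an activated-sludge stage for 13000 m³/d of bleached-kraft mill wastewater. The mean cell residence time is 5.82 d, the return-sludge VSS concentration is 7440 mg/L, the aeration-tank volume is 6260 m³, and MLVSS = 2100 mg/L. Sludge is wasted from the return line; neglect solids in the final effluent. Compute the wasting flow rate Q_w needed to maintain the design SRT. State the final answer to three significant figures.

Q_w ≈ 304 m³/d

θ_c = V·X/(Q_w·X_r) when wasting from the recycle, so Q_w = V·X/(θ_c·X_r) = 6260 × 2100 / (5.82 × 7440) = 303.6 m³/d.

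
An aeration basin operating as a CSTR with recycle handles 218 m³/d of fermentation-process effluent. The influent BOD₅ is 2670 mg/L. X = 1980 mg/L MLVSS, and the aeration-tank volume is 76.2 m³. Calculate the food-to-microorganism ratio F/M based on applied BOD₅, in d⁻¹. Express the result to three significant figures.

F/M ≈ 3.86 d⁻¹

F/M = applied load / biomass = Q·S₀/(V·X) = 218 × 2670 / (76.20 × 1980) = 3.858 d⁻¹.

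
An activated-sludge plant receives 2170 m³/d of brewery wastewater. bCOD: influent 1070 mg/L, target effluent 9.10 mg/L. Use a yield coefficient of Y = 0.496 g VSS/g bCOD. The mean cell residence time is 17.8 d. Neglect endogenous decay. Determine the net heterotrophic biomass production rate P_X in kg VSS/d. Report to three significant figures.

No decay correction is needed, so Y_obs = Y = 0.496.
Substrate removed = Q·(S₀ − S) = 2170 m³/d × (1070 − 9.10) g/m³ = 2.3×10^6 g/d = 2302 kg/d.
Biomass produced: P_X = Y_obs·Q·ΔS = 0.4960 × 2302 ≈ 1142 kg VSS/d.

P_X ≈ 1140 kg VSS/d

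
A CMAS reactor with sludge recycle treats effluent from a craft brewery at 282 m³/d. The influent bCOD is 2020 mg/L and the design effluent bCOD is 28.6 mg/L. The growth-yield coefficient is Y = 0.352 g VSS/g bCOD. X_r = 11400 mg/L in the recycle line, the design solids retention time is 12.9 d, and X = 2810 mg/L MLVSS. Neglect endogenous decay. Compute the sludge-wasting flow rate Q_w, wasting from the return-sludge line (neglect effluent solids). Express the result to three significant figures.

Q_w ≈ 17.3 m³/d

V·X = Y·Q·ΔS·θ_c gives V = 0.352 × 282 × (2020 − 28.6) × 12.9 / 2810 = 907.5 m³.
θ_c = V·X/(Q_w·X_r) when wasting from the recycle, so Q_w = V·X/(θ_c·X_r) = 907.5 × 2810 / (12.9 × 11400) = 17.34 m³/d.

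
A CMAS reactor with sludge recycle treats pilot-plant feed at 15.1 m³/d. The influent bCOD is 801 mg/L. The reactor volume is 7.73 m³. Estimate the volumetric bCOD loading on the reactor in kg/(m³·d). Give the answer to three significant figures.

Applied bCOD load per unit volume = Q·S₀/V = (15.1 × 801/1000)/7.730 = 1.565 kg bCOD·m⁻³·d⁻¹.

L_v ≈ 1.56 kg bCOD/(m³·d)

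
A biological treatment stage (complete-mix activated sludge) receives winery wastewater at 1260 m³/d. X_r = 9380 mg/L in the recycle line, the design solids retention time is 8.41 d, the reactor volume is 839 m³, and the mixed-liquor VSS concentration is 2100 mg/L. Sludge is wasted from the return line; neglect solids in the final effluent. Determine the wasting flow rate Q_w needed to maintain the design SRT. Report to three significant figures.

Q_w ≈ 22.3 m³/d

Wasting from the return line (neglecting effluent solids): Q_w = V·X / (θ_c·X_r) = 839.0 × 2100 / (8.41 × 9380) = 22.33 m³/d.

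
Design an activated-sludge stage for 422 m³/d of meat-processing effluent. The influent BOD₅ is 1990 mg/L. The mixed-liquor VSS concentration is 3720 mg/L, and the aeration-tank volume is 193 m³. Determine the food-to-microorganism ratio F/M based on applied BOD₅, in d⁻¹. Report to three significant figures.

Food-to-microorganism ratio F/M = Q S₀ / (V X) = 422 × 1990 / (193.0 × 3720) = 1.170 d⁻¹.

F/M ≈ 1.17 d⁻¹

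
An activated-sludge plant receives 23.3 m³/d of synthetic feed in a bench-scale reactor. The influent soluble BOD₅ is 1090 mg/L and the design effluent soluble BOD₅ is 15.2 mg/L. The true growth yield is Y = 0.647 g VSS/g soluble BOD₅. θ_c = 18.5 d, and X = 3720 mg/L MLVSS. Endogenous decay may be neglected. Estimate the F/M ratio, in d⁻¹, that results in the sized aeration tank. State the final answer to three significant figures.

V·X = Y·Q·ΔS·θ_c gives V = 0.647 × 23.3 × (1090 − 15.2) × 18.5 / 3720 = 80.58 m³.
F/M = Q·S₀ / (V·X) = 23.3 × 1090 / (80.58 × 3720) = 0.08473 g soluble BOD₅·(g VSS·d)⁻¹.

F/M ≈ 0.0847 d⁻¹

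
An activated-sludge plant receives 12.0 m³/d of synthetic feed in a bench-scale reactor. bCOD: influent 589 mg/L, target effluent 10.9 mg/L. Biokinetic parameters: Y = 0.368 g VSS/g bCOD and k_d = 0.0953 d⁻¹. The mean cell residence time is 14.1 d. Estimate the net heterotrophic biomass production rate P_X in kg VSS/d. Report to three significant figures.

P_X ≈ 1.09 kg VSS/d

Y_obs = Y / (1 + k_d θ_c) = 0.368 / (1 + 0.0953 × 14.1) = 0.368 / 2.344 = 0.1570.
Substrate removed = Q·(S₀ − S) = 12.0 m³/d × (589 − 10.9) g/m³ = 6.94×10^3 g/d = 6.937 kg/d.
P_X = Y_obs · Q(S₀ − S) = 0.1570 × 6.937 = 1.089 kg VSS/d.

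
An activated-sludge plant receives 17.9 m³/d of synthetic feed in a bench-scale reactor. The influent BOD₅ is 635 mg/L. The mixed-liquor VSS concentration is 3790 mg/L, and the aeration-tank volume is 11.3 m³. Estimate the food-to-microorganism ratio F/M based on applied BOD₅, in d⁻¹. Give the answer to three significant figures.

Food-to-microorganism ratio F/M = Q S₀ / (V X) = 17.9 × 635 / (11.30 × 3790) = 0.2654 d⁻¹.

F/M ≈ 0.265 d⁻¹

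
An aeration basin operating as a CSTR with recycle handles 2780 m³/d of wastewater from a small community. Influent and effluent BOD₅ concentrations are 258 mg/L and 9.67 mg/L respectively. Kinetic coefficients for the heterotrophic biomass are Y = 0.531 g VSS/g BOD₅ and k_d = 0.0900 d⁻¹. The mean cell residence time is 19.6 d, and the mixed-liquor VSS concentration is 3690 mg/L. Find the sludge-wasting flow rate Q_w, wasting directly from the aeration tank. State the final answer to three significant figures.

Q_w ≈ 35.9 m³/d

Steady-state biomass mass balance: V·X·(1 + k_d·θ_c) = Y·Q·(S₀ − S)·θ_c, so V = 0.531 × 2780 × (258 − 9.67) × 19.6 / [3690 × (1 + 0.0900 × 19.6)] = 7.18×10^6 / 10199 = 704.5 m³.
With mixed-liquor wasting, θ_c = V/Q_w, so Q_w = V/θ_c = 704.5/19.6 = 35.94 m³/d.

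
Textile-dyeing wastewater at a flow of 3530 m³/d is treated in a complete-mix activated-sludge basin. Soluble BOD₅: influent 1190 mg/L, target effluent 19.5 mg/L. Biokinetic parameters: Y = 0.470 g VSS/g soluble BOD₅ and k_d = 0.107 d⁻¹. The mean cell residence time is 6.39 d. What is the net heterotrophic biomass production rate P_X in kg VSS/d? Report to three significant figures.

Y_obs = Y / (1 + k_d θ_c) = 0.470 / (1 + 0.107 × 6.39) = 0.470 / 1.684 = 0.2791.
Substrate removed = Q·(S₀ − S) = 3530 m³/d × (1190 − 19.5) g/m³ = 4.13×10^6 g/d = 4132 kg/d.
Biomass produced: P_X = Y_obs·Q·ΔS = 0.2791 × 4132 ≈ 1153 kg VSS/d.

P_X ≈ 1150 kg VSS/d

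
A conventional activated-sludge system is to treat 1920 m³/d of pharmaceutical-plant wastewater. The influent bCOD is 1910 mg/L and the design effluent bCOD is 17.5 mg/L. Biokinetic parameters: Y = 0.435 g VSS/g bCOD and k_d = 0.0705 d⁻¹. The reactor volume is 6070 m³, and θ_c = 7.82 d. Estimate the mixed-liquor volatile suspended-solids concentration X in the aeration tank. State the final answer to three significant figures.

X ≈ 1310 mg/L

From V·X·(1 + k_d·θ_c) = Y·Q·(S₀ − S)·θ_c: X = 0.435 × 1920 × (1910 − 17.5) × 7.82 / [6070 × (1 + 0.0705 × 7.82)] = 1313 mg/L.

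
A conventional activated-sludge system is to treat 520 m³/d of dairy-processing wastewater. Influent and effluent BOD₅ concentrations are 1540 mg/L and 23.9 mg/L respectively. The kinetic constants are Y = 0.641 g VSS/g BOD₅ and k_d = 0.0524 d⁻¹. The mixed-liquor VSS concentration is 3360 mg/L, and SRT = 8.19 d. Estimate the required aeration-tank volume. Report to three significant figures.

From the SRT design equation V = Y Q (S₀−S) θ_c / [X (1 + k_d θ_c)] = 0.641 × 520 × (1540 − 23.9) × 8.19 / [3360 × (1 + 0.0524 × 8.19)] = 4.14×10^6 / 4802 = 861.9 m³.

V ≈ 862 m³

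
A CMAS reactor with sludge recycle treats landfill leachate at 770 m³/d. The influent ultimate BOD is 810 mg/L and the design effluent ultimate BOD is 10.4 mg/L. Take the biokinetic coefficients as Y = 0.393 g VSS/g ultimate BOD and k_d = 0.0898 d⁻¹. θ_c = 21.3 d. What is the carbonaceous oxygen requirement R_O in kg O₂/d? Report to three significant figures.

Observed yield with endogenous decay: Y_obs = Y / (1 + k_d·θ_c) = 0.393 / (1 + 0.0898 × 21.3) = 0.393 / 2.913 = 0.1349 g VSS/g ultimate BOD.
ΔS = 810 − 10.4 = 799.6 mg/L, so the substrate removal rate is 770 × 799.6/1000 = 615.7 kg ultimate BOD/d.
Net sludge production P_X = 0.1349 × 615.7 = 83.07 kg VSS/d.
R_O = Q·ΔS − 1.42 P_X = 615.7 − 118.0 = 497.7 kg O₂/d.

R_O ≈ 498 kg O₂/d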